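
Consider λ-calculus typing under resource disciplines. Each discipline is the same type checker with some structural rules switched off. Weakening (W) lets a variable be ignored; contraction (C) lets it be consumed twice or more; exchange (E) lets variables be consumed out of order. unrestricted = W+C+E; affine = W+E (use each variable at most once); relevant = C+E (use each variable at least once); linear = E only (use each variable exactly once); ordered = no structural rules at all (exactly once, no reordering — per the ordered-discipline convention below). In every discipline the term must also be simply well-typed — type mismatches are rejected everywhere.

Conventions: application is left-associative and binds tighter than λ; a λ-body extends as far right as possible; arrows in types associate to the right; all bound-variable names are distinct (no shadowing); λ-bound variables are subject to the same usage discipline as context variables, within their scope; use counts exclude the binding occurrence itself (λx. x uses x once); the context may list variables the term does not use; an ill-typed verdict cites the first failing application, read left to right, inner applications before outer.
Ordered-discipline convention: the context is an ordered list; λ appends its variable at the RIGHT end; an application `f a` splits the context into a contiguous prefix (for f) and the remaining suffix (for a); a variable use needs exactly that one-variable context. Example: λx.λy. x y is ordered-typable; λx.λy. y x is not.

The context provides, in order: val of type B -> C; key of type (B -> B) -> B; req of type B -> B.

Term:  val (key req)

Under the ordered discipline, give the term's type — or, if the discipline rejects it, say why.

term : C
counts: val: 1, key: 1, req: 1
left-to-right use order: val, key, req
typing: the term checks, with type C
summary: ordered ✓ | linear ✓ | affine ✓ | relevant ✓ | unrestricted ✓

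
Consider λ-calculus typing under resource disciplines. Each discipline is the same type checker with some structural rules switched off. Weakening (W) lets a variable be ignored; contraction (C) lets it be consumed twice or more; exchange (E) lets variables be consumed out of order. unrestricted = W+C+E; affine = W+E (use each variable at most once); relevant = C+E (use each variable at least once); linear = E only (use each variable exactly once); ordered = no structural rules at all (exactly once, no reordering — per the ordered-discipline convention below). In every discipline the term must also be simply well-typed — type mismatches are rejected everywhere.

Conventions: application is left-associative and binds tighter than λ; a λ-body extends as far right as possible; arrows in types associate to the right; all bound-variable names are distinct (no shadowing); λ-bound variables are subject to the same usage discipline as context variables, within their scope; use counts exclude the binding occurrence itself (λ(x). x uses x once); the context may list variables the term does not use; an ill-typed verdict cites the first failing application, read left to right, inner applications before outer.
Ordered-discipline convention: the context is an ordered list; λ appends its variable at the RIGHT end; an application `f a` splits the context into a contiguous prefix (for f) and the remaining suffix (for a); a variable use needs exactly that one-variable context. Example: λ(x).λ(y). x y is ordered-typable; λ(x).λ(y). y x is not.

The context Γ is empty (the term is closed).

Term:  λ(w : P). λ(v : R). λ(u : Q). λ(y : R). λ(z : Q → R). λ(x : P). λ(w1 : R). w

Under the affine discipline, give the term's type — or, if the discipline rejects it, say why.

term : P → R → Q → R → (Q → R) → P → R → P
variable uses: w [bound]: 1; v [bound]: 0; u [bound]: 0; y [bound]: 0; z [bound]: 0; x [bound]: 0; w1 [bound]: 0
use order (left to right): w
typing: well-typed at P → R → Q → R → (Q → R) → P → R → P
across the five disciplines: ordered ✗ · linear ✗ · affine ✓ · relevant ✗ · unrestricted ✓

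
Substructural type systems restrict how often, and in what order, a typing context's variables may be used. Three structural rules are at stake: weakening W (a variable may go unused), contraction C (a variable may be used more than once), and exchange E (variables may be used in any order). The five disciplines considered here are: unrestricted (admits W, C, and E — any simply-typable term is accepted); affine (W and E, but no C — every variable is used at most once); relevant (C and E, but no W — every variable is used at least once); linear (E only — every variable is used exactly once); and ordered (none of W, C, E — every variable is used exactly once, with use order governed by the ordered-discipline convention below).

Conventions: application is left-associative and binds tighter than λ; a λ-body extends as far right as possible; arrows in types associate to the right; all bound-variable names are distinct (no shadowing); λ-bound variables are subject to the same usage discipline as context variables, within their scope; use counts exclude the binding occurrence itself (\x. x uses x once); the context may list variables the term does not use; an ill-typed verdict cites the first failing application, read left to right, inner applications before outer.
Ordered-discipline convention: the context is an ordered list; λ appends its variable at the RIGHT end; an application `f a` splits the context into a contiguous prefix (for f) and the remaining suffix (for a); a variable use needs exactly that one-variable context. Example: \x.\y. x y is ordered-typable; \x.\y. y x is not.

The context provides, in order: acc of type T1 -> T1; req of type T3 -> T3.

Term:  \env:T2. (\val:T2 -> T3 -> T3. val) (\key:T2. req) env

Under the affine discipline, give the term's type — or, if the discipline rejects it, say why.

term : T2 -> T3 -> T3
use counts: acc: 0, req: 1, env (λ-bound): 1, val (λ-bound): 1, key (λ-bound): 0
left-to-right use order: val, req, env
typing: ✓ — T2 -> T3 -> T3
per-discipline verdicts: ordered ✗, linear ✗, affine ✓, relevant ✗, unrestricted ✓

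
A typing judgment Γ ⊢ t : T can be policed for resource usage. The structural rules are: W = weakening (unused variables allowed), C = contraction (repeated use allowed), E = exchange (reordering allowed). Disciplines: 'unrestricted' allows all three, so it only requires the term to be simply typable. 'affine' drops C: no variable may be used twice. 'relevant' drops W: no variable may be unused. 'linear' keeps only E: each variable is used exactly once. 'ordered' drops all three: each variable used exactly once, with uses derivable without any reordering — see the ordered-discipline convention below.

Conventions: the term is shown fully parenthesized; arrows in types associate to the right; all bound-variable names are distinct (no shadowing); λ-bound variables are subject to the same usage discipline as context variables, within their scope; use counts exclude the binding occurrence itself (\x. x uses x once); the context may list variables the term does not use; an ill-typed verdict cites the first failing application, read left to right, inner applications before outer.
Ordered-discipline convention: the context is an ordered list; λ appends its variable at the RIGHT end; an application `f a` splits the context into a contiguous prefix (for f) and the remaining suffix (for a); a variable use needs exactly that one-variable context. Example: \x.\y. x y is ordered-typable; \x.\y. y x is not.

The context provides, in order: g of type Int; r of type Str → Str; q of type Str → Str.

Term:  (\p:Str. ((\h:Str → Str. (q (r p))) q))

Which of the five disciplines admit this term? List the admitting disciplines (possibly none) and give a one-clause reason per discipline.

admitting disciplines: unrestricted
usage: g: 0×; r: 1×; q: 2×; p [bound]: 1×; h [bound]: 0×
order of uses: q, r, p, q
typing: the term checks, with type Str → Str
ordered ✗ (q ×2 used more than once (contraction); unused: g, h — weakening required)
linear ✗ (q ×2 used more than once (contraction); unused: g, h — weakening required)
affine ✗ (q ×2 used more than once (contraction))
relevant ✗ (unused: g, h — weakening required)
unrestricted ✓ (simply typable at Str → Str; W, C, E all held)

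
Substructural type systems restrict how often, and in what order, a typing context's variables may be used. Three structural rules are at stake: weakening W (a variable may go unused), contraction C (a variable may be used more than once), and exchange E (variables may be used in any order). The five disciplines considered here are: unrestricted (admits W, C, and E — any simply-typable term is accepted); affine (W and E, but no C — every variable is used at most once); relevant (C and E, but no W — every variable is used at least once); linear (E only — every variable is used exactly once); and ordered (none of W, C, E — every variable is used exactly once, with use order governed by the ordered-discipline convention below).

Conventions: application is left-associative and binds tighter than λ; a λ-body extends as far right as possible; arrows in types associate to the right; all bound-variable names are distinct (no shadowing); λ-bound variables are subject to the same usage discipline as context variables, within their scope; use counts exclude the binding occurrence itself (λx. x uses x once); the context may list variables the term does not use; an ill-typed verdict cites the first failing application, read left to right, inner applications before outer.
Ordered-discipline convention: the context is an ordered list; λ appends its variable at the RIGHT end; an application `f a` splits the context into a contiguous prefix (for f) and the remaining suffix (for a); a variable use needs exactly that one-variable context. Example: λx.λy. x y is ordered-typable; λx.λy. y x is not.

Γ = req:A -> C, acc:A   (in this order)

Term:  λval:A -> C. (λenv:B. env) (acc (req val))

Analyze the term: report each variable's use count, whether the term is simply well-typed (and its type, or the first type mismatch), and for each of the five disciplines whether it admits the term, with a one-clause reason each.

variable uses: req: 1×; acc: 1×; val (bound): 1×; env (bound): 1×
order of uses: env, acc, req, val
typing: ill-typed: an application expects A but receives A -> C
ordered: ✗ — a type mismatch blocks all five
linear: ✗ — the type mismatch rejects it
affine: ✗ — not simply typable
relevant: ✗ — fails simple typing
unrestricted: ✗ — a type mismatch blocks all five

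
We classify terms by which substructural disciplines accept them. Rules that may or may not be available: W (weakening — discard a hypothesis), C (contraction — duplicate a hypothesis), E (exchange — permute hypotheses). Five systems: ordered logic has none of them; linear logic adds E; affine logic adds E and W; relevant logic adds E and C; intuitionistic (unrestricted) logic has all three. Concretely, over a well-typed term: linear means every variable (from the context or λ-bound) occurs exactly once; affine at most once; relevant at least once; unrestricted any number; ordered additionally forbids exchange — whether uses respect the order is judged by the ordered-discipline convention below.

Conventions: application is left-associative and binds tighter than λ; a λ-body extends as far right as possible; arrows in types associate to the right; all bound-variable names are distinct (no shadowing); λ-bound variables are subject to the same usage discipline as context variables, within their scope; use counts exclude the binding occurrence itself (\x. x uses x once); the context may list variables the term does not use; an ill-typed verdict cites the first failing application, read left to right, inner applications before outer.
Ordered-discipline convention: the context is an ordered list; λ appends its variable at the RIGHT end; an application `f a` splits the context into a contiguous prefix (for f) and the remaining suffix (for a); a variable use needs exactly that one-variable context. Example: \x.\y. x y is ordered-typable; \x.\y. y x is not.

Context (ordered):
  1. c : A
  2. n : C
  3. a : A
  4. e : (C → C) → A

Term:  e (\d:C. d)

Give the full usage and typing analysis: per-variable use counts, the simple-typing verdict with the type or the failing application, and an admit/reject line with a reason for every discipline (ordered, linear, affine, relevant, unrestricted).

use counts: c=0, n=0, a=0, e=1, d [bound]=1
uses in reading order: e, d
typing: well-typed at A
ordered: ✗, needs weakening: c, n, a unused
linear: ✗, needs weakening: c, n, a unused
affine: ✓, at most one use each (c, n, a, e, d)
relevant: ✗, needs weakening: c, n, a unused
unrestricted: ✓, typability at A is all that's needed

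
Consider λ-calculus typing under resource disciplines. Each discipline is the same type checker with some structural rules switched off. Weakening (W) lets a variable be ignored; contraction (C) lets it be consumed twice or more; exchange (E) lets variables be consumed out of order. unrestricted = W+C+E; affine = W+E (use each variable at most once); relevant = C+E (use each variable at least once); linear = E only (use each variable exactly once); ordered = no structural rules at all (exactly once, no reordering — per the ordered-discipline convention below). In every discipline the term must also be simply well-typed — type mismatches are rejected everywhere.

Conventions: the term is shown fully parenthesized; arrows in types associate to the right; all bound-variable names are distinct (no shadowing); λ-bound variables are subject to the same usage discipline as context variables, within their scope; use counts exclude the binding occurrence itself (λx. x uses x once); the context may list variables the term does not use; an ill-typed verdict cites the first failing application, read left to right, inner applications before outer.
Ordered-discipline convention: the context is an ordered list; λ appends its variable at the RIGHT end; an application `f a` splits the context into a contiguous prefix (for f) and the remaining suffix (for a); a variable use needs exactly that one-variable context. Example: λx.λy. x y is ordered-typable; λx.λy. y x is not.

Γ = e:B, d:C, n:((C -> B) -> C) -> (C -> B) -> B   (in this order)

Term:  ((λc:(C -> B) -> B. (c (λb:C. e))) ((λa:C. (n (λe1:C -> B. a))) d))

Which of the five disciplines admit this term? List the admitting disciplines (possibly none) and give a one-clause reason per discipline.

accepted by: affine, unrestricted
usage: e: 1; d: 1; n: 1; c (bound): 1; b (bound): 0; a (bound): 1; e1 (bound): 0
uses in reading order: c, e, n, a, d
typing: ✓ — B
ordered: ✗ — needs weakening: b, e1 unused
linear: ✗ — needs weakening: b, e1 unused
affine: ✓ — none of e, d, n, c, b, a, e1 used more than once
relevant: ✗ — needs weakening: b, e1 unused
unrestricted: ✓ — type-checks (B) and nothing is barred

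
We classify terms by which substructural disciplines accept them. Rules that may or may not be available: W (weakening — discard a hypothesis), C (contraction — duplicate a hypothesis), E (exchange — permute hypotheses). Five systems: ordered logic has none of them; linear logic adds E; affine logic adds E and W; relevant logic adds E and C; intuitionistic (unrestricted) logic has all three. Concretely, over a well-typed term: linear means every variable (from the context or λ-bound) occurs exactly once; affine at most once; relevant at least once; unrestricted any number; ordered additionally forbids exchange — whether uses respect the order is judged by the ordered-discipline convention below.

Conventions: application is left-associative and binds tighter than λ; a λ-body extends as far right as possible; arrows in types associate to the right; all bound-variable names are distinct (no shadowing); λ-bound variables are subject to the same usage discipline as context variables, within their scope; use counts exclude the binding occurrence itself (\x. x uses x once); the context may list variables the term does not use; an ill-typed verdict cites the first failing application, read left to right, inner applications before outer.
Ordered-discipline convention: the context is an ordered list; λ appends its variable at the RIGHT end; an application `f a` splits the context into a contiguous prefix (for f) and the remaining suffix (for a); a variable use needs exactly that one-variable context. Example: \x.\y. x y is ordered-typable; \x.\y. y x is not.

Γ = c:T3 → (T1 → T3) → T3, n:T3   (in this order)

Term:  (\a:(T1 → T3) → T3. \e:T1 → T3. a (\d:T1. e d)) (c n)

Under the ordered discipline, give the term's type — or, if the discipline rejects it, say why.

term : (T1 → T3) → T3
use counts: c=1; n=1; a [bound]=1; e [bound]=1; d [bound]=1
order of uses: a, e, d, c, n
typing: ✓ — (T1 → T3) → T3
across the five disciplines: ordered ✓; linear ✓; affine ✓; relevant ✓; unrestricted ✓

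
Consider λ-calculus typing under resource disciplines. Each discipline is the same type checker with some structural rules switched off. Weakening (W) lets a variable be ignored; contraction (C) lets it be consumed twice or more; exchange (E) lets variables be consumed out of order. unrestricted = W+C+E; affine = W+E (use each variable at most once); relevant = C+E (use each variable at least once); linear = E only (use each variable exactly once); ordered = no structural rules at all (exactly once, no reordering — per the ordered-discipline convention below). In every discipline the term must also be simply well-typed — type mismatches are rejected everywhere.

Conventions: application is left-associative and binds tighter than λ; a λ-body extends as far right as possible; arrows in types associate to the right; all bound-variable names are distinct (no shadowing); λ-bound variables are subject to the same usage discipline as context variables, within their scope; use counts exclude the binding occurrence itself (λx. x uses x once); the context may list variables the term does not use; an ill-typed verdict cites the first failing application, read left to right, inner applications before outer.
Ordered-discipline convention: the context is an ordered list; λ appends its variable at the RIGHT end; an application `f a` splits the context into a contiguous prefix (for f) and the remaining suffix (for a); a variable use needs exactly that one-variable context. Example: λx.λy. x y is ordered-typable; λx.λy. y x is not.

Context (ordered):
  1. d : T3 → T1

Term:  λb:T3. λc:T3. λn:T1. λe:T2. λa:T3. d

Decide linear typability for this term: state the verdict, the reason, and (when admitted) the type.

no — unused: b, c, n, e, a — weakening required
use counts: d: 1, b (bound): 0, c (bound): 0, n (bound): 0, e (bound): 0, a (bound): 0
use order (left to right): d
typing: the term checks, with type T3 → T3 → T1 → T2 → T3 → T3 → T1
summary: ordered ✗ | linear ✗ | affine ✓ | relevant ✗ | unrestricted ✓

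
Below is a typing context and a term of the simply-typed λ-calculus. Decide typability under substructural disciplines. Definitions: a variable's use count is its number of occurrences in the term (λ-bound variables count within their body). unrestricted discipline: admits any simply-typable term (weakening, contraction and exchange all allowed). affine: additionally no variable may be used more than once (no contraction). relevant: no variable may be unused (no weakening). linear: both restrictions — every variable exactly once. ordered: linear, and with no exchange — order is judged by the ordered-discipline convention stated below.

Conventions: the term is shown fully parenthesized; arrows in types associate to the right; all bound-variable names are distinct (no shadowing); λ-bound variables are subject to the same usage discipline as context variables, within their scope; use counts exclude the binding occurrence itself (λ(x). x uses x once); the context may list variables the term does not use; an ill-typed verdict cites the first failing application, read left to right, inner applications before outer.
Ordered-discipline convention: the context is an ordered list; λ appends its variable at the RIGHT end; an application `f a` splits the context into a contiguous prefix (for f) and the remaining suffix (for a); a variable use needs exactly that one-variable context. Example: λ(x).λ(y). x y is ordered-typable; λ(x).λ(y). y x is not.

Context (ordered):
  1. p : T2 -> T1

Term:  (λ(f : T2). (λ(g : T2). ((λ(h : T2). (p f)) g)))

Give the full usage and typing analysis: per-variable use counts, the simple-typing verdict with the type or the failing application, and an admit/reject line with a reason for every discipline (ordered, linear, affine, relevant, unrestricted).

use counts: p: 1, f (λ-bound): 1, g (λ-bound): 1, h (λ-bound): 0
use order (left to right): p, f, g
typing: well-typed at T2 -> T2 -> T1
ordered ✗ (h left unused)
linear ✗ (h left unused)
affine ✓ (no duplicate uses among p, f, g, h)
relevant ✗ (h left unused)
unrestricted ✓ (well-typed at T2 -> T2 -> T1; no restrictions here)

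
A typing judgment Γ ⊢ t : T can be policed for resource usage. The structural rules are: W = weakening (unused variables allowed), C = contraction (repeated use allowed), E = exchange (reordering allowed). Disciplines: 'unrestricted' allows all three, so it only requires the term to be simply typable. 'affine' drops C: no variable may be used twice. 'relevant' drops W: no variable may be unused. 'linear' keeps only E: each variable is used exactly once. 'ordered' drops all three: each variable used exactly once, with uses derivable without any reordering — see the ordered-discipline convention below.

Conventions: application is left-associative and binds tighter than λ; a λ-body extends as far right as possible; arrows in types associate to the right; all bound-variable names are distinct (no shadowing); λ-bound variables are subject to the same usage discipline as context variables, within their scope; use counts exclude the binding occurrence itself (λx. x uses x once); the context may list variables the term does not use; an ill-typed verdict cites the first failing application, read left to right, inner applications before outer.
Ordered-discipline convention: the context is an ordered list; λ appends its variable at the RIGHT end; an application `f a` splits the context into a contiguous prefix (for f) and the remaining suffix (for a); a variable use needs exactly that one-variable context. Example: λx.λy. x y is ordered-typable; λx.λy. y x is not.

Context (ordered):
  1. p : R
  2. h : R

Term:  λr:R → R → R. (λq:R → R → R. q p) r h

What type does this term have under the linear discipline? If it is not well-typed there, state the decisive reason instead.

term : (R → R → R) → R
use counts: p: 1, h: 1, r (bound): 1, q (bound): 1
left-to-right use order: q, p, r, h
typing: well-typed at (R → R → R) → R
across the five disciplines: ordered ✗, linear ✓, affine ✓, relevant ✓, unrestricted ✓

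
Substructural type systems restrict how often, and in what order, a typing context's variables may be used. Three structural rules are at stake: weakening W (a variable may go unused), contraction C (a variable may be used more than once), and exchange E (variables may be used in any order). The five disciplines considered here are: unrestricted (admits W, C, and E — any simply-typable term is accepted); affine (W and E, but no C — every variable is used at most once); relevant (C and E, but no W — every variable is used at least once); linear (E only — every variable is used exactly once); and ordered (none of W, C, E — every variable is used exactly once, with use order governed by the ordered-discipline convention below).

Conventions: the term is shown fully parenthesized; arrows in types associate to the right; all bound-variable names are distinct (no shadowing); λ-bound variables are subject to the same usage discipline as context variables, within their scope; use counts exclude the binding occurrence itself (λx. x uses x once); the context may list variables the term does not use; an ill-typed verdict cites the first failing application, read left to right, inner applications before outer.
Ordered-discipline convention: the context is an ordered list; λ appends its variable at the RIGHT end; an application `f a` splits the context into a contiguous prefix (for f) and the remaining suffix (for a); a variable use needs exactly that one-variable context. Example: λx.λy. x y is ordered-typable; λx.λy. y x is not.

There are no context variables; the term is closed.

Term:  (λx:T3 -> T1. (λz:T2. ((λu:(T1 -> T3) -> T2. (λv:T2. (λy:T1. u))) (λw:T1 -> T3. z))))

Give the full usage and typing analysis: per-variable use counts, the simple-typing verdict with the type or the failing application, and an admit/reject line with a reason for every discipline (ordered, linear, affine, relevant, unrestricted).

use counts: x (bound) ×0; z (bound) ×1; u (bound) ×1; v (bound) ×0; y (bound) ×0; w (bound) ×0
order of uses: u, z
typing: ✓ — (T3 -> T1) -> T2 -> T2 -> T1 -> (T1 -> T3) -> T2
ordered: ✗ — x, v, y, w left unused
linear: ✗ — x, v, y, w left unused
affine: ✓ — no duplicate uses among x, z, u, v, y, w
relevant: ✗ — x, v, y, w left unused
unrestricted: ✓ — simply typable at (T3 -> T1) -> T2 -> T2 -> T1 -> (T1 -> T3) -> T2; W, C, E all held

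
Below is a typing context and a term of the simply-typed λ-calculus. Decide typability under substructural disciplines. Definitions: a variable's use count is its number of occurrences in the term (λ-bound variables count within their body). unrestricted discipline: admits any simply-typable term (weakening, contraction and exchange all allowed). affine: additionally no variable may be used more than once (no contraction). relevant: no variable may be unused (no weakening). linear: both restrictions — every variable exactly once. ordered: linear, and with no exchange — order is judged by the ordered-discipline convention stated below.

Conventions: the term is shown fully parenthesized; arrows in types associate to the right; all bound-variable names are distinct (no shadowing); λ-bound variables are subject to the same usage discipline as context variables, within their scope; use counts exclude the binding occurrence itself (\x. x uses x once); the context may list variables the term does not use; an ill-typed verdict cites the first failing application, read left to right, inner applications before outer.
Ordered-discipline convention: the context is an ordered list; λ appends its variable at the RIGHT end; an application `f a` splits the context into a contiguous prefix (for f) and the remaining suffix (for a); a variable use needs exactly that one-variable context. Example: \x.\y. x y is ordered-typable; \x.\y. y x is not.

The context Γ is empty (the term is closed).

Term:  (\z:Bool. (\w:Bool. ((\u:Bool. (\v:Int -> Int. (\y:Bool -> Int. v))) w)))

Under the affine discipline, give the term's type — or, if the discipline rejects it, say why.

term : Bool -> Bool -> (Int -> Int) -> (Bool -> Int) -> Int -> Int
counts: z (λ-bound): 0×, w (λ-bound): 1×, u (λ-bound): 0×, v (λ-bound): 1×, y (λ-bound): 0×
order of uses: v, w
typing: the term checks, with type Bool -> Bool -> (Int -> Int) -> (Bool -> Int) -> Int -> Int
all disciplines: ordered ✗ · linear ✗ · affine ✓ · relevant ✗ · unrestricted ✓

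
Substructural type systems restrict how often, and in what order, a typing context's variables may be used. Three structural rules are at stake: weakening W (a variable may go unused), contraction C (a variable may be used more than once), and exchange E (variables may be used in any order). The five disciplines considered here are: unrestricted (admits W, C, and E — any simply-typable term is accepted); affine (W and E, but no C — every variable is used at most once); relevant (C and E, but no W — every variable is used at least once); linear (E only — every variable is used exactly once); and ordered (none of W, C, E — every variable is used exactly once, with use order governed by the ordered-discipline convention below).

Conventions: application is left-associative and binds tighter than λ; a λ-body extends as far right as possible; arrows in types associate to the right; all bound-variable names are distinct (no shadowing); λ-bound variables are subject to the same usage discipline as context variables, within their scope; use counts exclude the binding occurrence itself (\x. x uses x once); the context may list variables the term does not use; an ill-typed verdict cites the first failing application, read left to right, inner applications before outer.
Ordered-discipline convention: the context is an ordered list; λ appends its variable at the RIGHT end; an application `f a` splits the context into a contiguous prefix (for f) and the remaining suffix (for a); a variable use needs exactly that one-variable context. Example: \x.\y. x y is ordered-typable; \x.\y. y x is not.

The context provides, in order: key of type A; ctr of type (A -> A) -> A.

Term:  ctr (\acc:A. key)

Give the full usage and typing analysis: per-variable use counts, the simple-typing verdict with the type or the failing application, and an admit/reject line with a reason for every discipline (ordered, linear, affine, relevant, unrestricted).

variable uses: key=1; ctr=1; acc [bound]=0
use order (left to right): ctr, key
typing: well-typed — term : A
ordered: ✗ — acc never used (weakening)
linear: ✗ — acc never used (weakening)
affine: ✓ — at most one use each (key, ctr, acc)
relevant: ✗ — acc never used (weakening)
unrestricted: ✓ — typability at A is all that's needed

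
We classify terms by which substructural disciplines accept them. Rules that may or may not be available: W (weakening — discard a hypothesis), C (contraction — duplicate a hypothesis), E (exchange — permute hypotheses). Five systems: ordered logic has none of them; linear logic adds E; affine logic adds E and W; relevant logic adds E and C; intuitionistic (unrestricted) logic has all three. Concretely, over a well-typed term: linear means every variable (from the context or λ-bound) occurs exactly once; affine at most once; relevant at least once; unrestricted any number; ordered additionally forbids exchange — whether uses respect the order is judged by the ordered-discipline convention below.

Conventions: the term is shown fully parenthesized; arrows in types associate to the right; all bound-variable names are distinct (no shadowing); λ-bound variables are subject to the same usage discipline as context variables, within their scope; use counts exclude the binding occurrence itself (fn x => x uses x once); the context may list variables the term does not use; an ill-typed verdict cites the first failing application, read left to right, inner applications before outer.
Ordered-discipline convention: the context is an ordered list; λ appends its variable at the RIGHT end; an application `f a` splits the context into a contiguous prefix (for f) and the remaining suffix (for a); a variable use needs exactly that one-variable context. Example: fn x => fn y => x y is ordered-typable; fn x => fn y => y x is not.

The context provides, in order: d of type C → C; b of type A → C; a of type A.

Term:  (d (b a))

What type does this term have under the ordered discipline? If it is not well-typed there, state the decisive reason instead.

term : C
variable uses: d: 1; b: 1; a: 1
order of uses: d, b, a
typing: ✓ — C
summary: ordered ✓, linear ✓, affine ✓, relevant ✓, unrestricted ✓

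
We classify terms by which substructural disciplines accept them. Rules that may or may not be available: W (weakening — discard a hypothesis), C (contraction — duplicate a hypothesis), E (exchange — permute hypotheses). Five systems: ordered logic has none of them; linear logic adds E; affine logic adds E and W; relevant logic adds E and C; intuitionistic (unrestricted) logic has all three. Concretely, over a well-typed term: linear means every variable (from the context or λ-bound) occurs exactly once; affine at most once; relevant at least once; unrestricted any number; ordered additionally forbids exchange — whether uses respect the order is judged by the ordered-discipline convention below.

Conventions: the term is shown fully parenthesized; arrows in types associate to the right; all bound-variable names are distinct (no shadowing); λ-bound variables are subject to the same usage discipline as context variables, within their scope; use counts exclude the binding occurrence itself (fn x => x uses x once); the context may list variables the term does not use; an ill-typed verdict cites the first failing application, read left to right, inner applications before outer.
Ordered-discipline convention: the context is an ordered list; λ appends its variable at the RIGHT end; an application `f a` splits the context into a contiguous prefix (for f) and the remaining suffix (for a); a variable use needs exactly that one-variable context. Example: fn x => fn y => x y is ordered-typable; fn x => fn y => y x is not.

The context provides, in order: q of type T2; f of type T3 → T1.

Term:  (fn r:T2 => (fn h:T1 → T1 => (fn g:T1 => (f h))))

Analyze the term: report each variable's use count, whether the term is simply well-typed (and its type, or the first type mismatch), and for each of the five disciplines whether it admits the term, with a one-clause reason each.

usage: q: 0; f: 1; r (λ-bound): 0; h (λ-bound): 1; g (λ-bound): 0
order of uses: f, h
typing: ill-typed: an argument T1 → T1 mismatches the expected T3
ordered: ✗, not simply typable
linear: ✗, fails simple typing
affine: ✗, a type mismatch blocks all five
relevant: ✗, the type mismatch rejects it
unrestricted: ✗, not simply typable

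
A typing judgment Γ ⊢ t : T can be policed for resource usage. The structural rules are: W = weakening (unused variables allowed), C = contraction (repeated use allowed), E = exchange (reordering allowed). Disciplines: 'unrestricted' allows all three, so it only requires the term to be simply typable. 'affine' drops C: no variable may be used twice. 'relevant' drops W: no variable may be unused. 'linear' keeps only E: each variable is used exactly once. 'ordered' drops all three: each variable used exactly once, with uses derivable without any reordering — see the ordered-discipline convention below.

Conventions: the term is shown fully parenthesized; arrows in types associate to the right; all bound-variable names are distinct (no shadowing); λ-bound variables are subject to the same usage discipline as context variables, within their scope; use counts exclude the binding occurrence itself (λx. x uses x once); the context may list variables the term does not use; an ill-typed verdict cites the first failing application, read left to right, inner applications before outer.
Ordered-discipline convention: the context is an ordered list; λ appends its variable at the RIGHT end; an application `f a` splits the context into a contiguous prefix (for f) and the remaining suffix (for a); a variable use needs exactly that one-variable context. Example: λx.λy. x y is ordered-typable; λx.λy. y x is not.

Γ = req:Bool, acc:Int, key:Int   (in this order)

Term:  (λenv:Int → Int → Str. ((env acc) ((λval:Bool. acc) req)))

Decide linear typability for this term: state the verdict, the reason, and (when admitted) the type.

no — repeated use of acc ×2; key, val left unused
variable uses: req=1, acc=2, key=0, env (bound)=1, val (bound)=0
order of uses: env, acc, acc, req
typing: well-typed — term : (Int → Int → Str) → Str
across the five disciplines: ordered ✗ | linear ✗ | affine ✗ | relevant ✗ | unrestricted ✓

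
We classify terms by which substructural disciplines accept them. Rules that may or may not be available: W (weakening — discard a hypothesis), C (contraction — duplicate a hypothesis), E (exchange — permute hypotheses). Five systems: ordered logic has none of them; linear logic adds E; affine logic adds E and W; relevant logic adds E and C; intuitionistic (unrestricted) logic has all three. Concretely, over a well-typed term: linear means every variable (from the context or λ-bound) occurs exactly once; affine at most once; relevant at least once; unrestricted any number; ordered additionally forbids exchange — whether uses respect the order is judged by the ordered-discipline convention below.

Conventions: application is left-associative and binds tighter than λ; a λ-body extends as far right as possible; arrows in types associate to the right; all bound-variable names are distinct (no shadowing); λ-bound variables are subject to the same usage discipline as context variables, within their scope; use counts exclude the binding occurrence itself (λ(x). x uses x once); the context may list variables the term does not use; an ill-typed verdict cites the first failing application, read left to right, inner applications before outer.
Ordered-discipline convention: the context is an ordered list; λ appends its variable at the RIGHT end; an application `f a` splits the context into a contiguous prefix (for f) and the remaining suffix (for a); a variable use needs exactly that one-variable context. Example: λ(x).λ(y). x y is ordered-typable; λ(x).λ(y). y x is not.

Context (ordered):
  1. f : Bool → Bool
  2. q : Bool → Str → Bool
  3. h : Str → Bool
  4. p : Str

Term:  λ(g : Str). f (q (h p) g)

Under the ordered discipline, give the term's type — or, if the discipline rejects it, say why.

term : Str → Bool
variable uses: f: 1, q: 1, h: 1, p: 1, g (λ-bound): 1
use order (left to right): f, q, h, p, g
typing: the term checks, with type Str → Bool
per-discipline verdicts: ordered ✓ | linear ✓ | affine ✓ | relevant ✓ | unrestricted ✓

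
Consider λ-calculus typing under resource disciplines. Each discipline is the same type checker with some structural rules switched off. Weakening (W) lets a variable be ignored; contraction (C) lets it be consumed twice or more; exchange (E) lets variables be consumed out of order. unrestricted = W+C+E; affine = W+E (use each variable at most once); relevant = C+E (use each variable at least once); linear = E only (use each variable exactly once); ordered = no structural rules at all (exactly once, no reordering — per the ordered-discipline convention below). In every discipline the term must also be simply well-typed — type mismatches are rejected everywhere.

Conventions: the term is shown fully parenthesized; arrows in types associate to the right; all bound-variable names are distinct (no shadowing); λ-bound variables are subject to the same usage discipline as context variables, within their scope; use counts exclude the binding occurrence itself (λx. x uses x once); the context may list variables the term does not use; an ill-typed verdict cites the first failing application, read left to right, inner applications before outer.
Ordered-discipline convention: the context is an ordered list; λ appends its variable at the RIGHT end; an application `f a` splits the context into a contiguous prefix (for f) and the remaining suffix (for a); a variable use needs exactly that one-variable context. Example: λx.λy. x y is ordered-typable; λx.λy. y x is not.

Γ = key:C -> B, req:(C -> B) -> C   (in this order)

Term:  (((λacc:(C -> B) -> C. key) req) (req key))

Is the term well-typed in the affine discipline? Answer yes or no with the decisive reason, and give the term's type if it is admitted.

no — repeated use of key ×2, req ×2
counts: key: 2×; req: 2×; acc [bound]: 0×
order of uses: key, req, req, key
typing: ✓ — B
all disciplines: ordered ✗ | linear ✗ | affine ✗ | relevant ✗ | unrestricted ✓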